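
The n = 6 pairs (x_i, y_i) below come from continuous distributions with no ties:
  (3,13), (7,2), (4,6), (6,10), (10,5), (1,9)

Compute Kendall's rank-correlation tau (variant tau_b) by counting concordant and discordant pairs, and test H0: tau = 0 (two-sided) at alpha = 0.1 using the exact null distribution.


Step 1: Enumerate the 15 unordered pairs (i,j) with i<j and classify each by sign(x_j-x_i) * sign(y_j-y_i).
  (1,2):dx=+4,dy=-11->D; (1,3):dx=+1,dy=-7->D; (1,4):dx=+3,dy=-3->D; (1,5):dx=+7,dy=-8->D
  (1,6):dx=-2,dy=-4->C; (2,3):dx=-3,dy=+4->D; (2,4):dx=-1,dy=+8->D; (2,5):dx=+3,dy=+3->C
  (2,6):dx=-6,dy=+7->D; (3,4):dx=+2,dy=+4->C; (3,5):dx=+6,dy=-1->D; (3,6):dx=-3,dy=+3->D
  (4,5):dx=+4,dy=-5->D; (4,6):dx=-5,dy=-1->C; (5,6):dx=-9,dy=+4->D
Step 2: C = 4, D = 11, total pairs = 15.
Step 3: tau = (C - D)/(n(n-1)/2) = (4 - 11)/15 = -0.466667.
Step 4: Exact two-sided p-value (enumerate n! = 720 permutations of y under H0): p = 0.272222.
Step 5: alpha = 0.1. fail to reject H0.

tau_b = -0.4667 (C=4, D=11), p = 0.272222, fail to reject H0.


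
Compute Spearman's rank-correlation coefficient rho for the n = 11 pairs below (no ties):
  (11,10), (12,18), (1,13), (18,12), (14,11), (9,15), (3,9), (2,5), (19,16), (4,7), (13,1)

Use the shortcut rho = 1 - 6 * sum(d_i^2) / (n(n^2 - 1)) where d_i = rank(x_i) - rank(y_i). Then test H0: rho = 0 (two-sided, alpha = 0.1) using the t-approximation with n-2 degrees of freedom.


Step 1: Rank x and y separately (midranks; no ties here).
rank(x): 11->6, 12->7, 1->1, 18->10, 14->9, 9->5, 3->3, 2->2, 19->11, 4->4, 13->8
rank(y): 10->5, 18->11, 13->8, 12->7, 11->6, 15->9, 9->4, 5->2, 16->10, 7->3, 1->1
Step 2: d_i = R_x(i) - R_y(i); compute d_i^2.
  (6-5)^2=1, (7-11)^2=16, (1-8)^2=49, (10-7)^2=9, (9-6)^2=9, (5-9)^2=16, (3-4)^2=1, (2-2)^2=0, (11-10)^2=1, (4-3)^2=1, (8-1)^2=49
sum(d^2) = 152.
Step 3: rho = 1 - 6*152 / (11*(11^2 - 1)) = 1 - 912/1320 = 0.309091.
Step 4: Under H0, t = rho * sqrt((n-2)/(1-rho^2)) = 0.9750 ~ t(9).
Step 5: Two-sided p-value from the t-distribution with 9 df = 0.355028.
Step 6: alpha = 0.1. fail to reject H0.

rho = 0.3091, p = 0.355028, fail to reject H0 at alpha = 0.1.


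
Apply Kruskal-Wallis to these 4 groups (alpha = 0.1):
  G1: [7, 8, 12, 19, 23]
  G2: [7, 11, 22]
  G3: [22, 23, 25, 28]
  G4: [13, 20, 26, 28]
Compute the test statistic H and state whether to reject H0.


Step 1: Combine all N = 16 observations and assign midranks.
sorted (value, group, rank): (7,G1,1.5), (7,G2,1.5), (8,G1,3), (11,G2,4), (12,G1,5), (13,G4,6), (19,G1,7), (20,G4,8), (22,G2,9.5), (22,G3,9.5), (23,G1,11.5), (23,G3,11.5), (25,G3,13), (26,G4,14), (28,G3,15.5), (28,G4,15.5)
Step 2: Sum ranks within each group.
R_1 = 28 (n_1 = 5)
R_2 = 15 (n_2 = 3)
R_3 = 49.5 (n_3 = 4)
R_4 = 43.5 (n_4 = 4)
Step 3: H = 12/(N(N+1)) * sum(R_i^2/n_i) - 3(N+1)
     = 12/(16*17) * (28^2/5 + 15^2/3 + 49.5^2/4 + 43.5^2/4) - 3*17
     = 0.044118 * 1317.42 - 51
     = 7.121691.
Step 4: Ties present; correction factor C = 1 - 24/(16^3 - 16) = 0.994118. Corrected H = 7.121691 / 0.994118 = 7.163831.
Step 5: Under H0, H ~ chi^2(3); p-value = 0.066855.
Step 6: alpha = 0.1. reject H0.

H = 7.1638, df = 3, p = 0.066855, reject H0.


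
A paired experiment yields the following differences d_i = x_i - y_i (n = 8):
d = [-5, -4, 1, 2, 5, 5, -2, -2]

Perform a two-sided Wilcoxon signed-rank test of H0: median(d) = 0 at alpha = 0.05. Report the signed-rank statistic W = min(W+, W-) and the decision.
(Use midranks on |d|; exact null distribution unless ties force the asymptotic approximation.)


Step 1: Drop any zero differences (none here) and take |d_i|.
|d| = [5, 4, 1, 2, 5, 5, 2, 2]
Step 2: Midrank |d_i| (ties get averaged ranks).
ranks: |5|->7, |4|->5, |1|->1, |2|->3, |5|->7, |5|->7, |2|->3, |2|->3
Step 3: Attach original signs; sum ranks with positive sign and with negative sign.
W+ = 1 + 3 + 7 + 7 = 18
W- = 7 + 5 + 3 + 3 = 18
(Check: W+ + W- = 36 should equal n(n+1)/2 = 36.)
Step 4: Test statistic W = min(W+, W-) = 18.
Step 5: Ties in |d|, so use the tie-corrected normal approximation.
        E[W] = n(n+1)/4 = 8*9/4 = 18.
        Tie groups: |d|=2 (t=3), |d|=5 (t=3); sum(t^3 - t) = 48.
        Var[W] = n(n+1)(2n+1)/24 - sum(t^3-t)/48 = 1224/24 - 48/48 = 50.
        z = (W - E[W]) / sqrt(Var[W]) = (18 - 18) / 7.0711 = 0.0000.
        Two-sided p = 2*Phi(z) = 1.000000.
Step 6: alpha = 0.05. fail to reject H0.

W+ = 18, W- = 18, W = min = 18, p = 1.000000, fail to reject H0.


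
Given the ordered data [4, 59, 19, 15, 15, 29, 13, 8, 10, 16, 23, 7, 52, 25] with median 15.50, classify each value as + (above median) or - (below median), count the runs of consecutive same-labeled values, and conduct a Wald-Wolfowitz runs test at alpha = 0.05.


Step 1: Compute median = 15.50; label A = above, B = below.
Labels in order: BAABBABBBAABAA  (n_A = 7, n_B = 7)
Step 2: Count runs R = 8.
Step 3: Under H0 (random ordering), E[R] = 2*n_A*n_B/(n_A+n_B) + 1 = 2*7*7/14 + 1 = 8.0000.
        Var[R] = 2*n_A*n_B*(2*n_A*n_B - n_A - n_B) / ((n_A+n_B)^2 * (n_A+n_B-1)) = 8232/2548 = 3.2308.
        SD[R] = 1.7974.
Step 4: R = E[R], so z = 0 with no continuity correction.
Step 5: Two-sided p-value via normal approximation = 2*(1 - Phi(|z|)) = 1.000000.
Step 6: alpha = 0.05. fail to reject H0.

R = 8, z = 0.0000, p = 1.000000, fail to reject H0.


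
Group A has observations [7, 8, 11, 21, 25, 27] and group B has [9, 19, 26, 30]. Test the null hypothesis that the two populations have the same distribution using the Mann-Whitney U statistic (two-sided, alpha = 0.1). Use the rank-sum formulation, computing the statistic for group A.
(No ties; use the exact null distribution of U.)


Step 1: Combine and sort all 10 observations; assign midranks.
sorted (value, group): (7,X), (8,X), (9,Y), (11,X), (19,Y), (21,X), (25,X), (26,Y), (27,X), (30,Y)
ranks: 7->1, 8->2, 9->3, 11->4, 19->5, 21->6, 25->7, 26->8, 27->9, 30->10
Step 2: Rank sum for X: R1 = 1 + 2 + 4 + 6 + 7 + 9 = 29.
Step 3: U_X = R1 - n1(n1+1)/2 = 29 - 6*7/2 = 29 - 21 = 8.
       U_Y = n1*n2 - U_X = 24 - 8 = 16.
Step 4: No ties, so the exact null distribution of U (based on enumerating the C(10,6) = 210 equally likely rank assignments) gives the two-sided p-value.
Step 5: p-value = 0.476190; compare to alpha = 0.1. fail to reject H0.

U_X = 8, p = 0.476190, fail to reject H0 at alpha = 0.1.


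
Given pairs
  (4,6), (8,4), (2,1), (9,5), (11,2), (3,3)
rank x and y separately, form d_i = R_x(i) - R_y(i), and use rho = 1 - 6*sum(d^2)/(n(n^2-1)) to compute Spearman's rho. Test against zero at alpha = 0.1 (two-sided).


Step 1: Rank x and y separately (midranks; no ties here).
rank(x): 4->3, 8->4, 2->1, 9->5, 11->6, 3->2
rank(y): 6->6, 4->4, 1->1, 5->5, 2->2, 3->3
Step 2: d_i = R_x(i) - R_y(i); compute d_i^2.
  (3-6)^2=9, (4-4)^2=0, (1-1)^2=0, (5-5)^2=0, (6-2)^2=16, (2-3)^2=1
sum(d^2) = 26.
Step 3: rho = 1 - 6*26 / (6*(6^2 - 1)) = 1 - 156/210 = 0.257143.
Step 4: Under H0, t = rho * sqrt((n-2)/(1-rho^2)) = 0.5322 ~ t(4).
Step 5: Two-sided p-value from the t-distribution with 4 df = 0.622787.
Step 6: alpha = 0.1. fail to reject H0.

rho = 0.2571, p = 0.622787, fail to reject H0 at alpha = 0.1.


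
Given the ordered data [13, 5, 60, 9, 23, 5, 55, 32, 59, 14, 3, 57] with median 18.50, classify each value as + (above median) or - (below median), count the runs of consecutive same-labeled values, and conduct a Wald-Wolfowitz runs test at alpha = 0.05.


Step 1: Compute median = 18.50; label A = above, B = below.
Labels in order: BBABABAAABBA  (n_A = 6, n_B = 6)
Step 2: Count runs R = 8.
Step 3: Under H0 (random ordering), E[R] = 2*n_A*n_B/(n_A+n_B) + 1 = 2*6*6/12 + 1 = 7.0000.
        Var[R] = 2*n_A*n_B*(2*n_A*n_B - n_A - n_B) / ((n_A+n_B)^2 * (n_A+n_B-1)) = 4320/1584 = 2.7273.
        SD[R] = 1.6514.
Step 4: Continuity-corrected z = (R - 0.5 - E[R]) / SD[R] = (8 - 0.5 - 7.0000) / 1.6514 = 0.3028.
Step 5: Two-sided p-value via normal approximation = 2*(1 - Phi(|z|)) = 0.762069.
Step 6: alpha = 0.05. fail to reject H0.

R = 8, z = 0.3028, p = 0.762069, fail to reject H0.


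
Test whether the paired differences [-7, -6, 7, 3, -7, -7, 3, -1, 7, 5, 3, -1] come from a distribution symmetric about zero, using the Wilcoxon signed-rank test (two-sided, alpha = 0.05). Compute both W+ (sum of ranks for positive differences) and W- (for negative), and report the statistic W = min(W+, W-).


Step 1: Drop any zero differences (none here) and take |d_i|.
|d| = [7, 6, 7, 3, 7, 7, 3, 1, 7, 5, 3, 1]
Step 2: Midrank |d_i| (ties get averaged ranks).
ranks: |7|->10, |6|->7, |7|->10, |3|->4, |7|->10, |7|->10, |3|->4, |1|->1.5, |7|->10, |5|->6, |3|->4, |1|->1.5
Step 3: Attach original signs; sum ranks with positive sign and with negative sign.
W+ = 10 + 4 + 4 + 10 + 6 + 4 = 38
W- = 10 + 7 + 10 + 10 + 1.5 + 1.5 = 40
(Check: W+ + W- = 78 should equal n(n+1)/2 = 78.)
Step 4: Test statistic W = min(W+, W-) = 38.
Step 5: Ties in |d|, so use the tie-corrected normal approximation.
        E[W] = n(n+1)/4 = 12*13/4 = 39.
        Tie groups: |d|=1 (t=2), |d|=3 (t=3), |d|=7 (t=5); sum(t^3 - t) = 150.
        Var[W] = n(n+1)(2n+1)/24 - sum(t^3-t)/48 = 3900/24 - 150/48 = 159.375.
        z = (W - E[W]) / sqrt(Var[W]) = (38 - 39) / 12.6244 = -0.0792.
        Two-sided p = 2*Phi(z) = 0.936864.
Step 6: alpha = 0.05. fail to reject H0.

W+ = 38, W- = 40, W = min = 38, p = 0.936864, fail to reject H0.


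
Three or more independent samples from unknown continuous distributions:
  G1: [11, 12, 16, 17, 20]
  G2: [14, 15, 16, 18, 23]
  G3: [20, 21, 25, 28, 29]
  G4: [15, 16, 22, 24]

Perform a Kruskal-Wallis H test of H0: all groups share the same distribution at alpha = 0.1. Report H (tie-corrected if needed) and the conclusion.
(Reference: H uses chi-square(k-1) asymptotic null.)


Step 1: Combine all N = 19 observations and assign midranks.
sorted (value, group, rank): (11,G1,1), (12,G1,2), (14,G2,3), (15,G2,4.5), (15,G4,4.5), (16,G1,7), (16,G2,7), (16,G4,7), (17,G1,9), (18,G2,10), (20,G1,11.5), (20,G3,11.5), (21,G3,13), (22,G4,14), (23,G2,15), (24,G4,16), (25,G3,17), (28,G3,18), (29,G3,19)
Step 2: Sum ranks within each group.
R_1 = 30.5 (n_1 = 5)
R_2 = 39.5 (n_2 = 5)
R_3 = 78.5 (n_3 = 5)
R_4 = 41.5 (n_4 = 4)
Step 3: H = 12/(N(N+1)) * sum(R_i^2/n_i) - 3(N+1)
     = 12/(19*20) * (30.5^2/5 + 39.5^2/5 + 78.5^2/5 + 41.5^2/4) - 3*20
     = 0.031579 * 2161.11 - 60
     = 8.245658.
Step 4: Ties present; correction factor C = 1 - 36/(19^3 - 19) = 0.994737. Corrected H = 8.245658 / 0.994737 = 8.289286.
Step 5: Under H0, H ~ chi^2(3); p-value = 0.040396.
Step 6: alpha = 0.1. reject H0.

H = 8.2893, df = 3, p = 0.040396, reject H0.


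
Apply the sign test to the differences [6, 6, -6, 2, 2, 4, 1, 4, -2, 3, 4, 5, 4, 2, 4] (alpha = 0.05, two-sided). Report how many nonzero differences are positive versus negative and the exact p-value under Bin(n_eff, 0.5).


Step 1: Discard zero differences. Original n = 15; n_eff = number of nonzero differences = 15.
Nonzero differences (with sign): +6, +6, -6, +2, +2, +4, +1, +4, -2, +3, +4, +5, +4, +2, +4
Step 2: Count signs: positive = 13, negative = 2.
Step 3: Under H0: P(positive) = 0.5, so the number of positives S ~ Bin(15, 0.5).
Step 4: Two-sided exact p-value = sum of Bin(15,0.5) probabilities at or below the observed probability = 0.007385.
Step 5: alpha = 0.05. reject H0.

n_eff = 15, pos = 13, neg = 2, p = 0.007385, reject H0.


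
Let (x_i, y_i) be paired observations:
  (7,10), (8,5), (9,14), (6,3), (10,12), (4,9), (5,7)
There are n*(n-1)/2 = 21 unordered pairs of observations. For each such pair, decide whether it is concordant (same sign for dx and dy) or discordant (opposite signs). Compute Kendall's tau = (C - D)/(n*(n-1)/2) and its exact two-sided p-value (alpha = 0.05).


Step 1: Enumerate the 21 unordered pairs (i,j) with i<j and classify each by sign(x_j-x_i) * sign(y_j-y_i).
  (1,2):dx=+1,dy=-5->D; (1,3):dx=+2,dy=+4->C; (1,4):dx=-1,dy=-7->C; (1,5):dx=+3,dy=+2->C
  (1,6):dx=-3,dy=-1->C; (1,7):dx=-2,dy=-3->C; (2,3):dx=+1,dy=+9->C; (2,4):dx=-2,dy=-2->C
  (2,5):dx=+2,dy=+7->C; (2,6):dx=-4,dy=+4->D; (2,7):dx=-3,dy=+2->D; (3,4):dx=-3,dy=-11->C
  (3,5):dx=+1,dy=-2->D; (3,6):dx=-5,dy=-5->C; (3,7):dx=-4,dy=-7->C; (4,5):dx=+4,dy=+9->C
  (4,6):dx=-2,dy=+6->D; (4,7):dx=-1,dy=+4->D; (5,6):dx=-6,dy=-3->C; (5,7):dx=-5,dy=-5->C
  (6,7):dx=+1,dy=-2->D
Step 2: C = 14, D = 7, total pairs = 21.
Step 3: tau = (C - D)/(n(n-1)/2) = (14 - 7)/21 = 0.333333.
Step 4: Exact two-sided p-value (enumerate n! = 5040 permutations of y under H0): p = 0.381349.
Step 5: alpha = 0.05. fail to reject H0.

tau_b = 0.3333 (C=14, D=7), p = 0.381349, fail to reject H0.


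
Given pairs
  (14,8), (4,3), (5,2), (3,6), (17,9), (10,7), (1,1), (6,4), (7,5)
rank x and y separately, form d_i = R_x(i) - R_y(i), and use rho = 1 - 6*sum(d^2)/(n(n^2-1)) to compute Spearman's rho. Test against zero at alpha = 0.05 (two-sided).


Step 1: Rank x and y separately (midranks; no ties here).
rank(x): 14->8, 4->3, 5->4, 3->2, 17->9, 10->7, 1->1, 6->5, 7->6
rank(y): 8->8, 3->3, 2->2, 6->6, 9->9, 7->7, 1->1, 4->4, 5->5
Step 2: d_i = R_x(i) - R_y(i); compute d_i^2.
  (8-8)^2=0, (3-3)^2=0, (4-2)^2=4, (2-6)^2=16, (9-9)^2=0, (7-7)^2=0, (1-1)^2=0, (5-4)^2=1, (6-5)^2=1
sum(d^2) = 22.
Step 3: rho = 1 - 6*22 / (9*(9^2 - 1)) = 1 - 132/720 = 0.816667.
Step 4: Under H0, t = rho * sqrt((n-2)/(1-rho^2)) = 3.7440 ~ t(7).
Step 5: Two-sided p-value from the t-distribution with 7 df = 0.007225.
Step 6: alpha = 0.05. reject H0.

rho = 0.8167, p = 0.007225, reject H0 at alpha = 0.05.


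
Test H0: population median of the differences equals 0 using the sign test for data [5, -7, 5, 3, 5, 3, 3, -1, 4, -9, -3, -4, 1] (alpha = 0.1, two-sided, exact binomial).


Step 1: Discard zero differences. Original n = 13; n_eff = number of nonzero differences = 13.
Nonzero differences (with sign): +5, -7, +5, +3, +5, +3, +3, -1, +4, -9, -3, -4, +1
Step 2: Count signs: positive = 8, negative = 5.
Step 3: Under H0: P(positive) = 0.5, so the number of positives S ~ Bin(13, 0.5).
Step 4: Two-sided exact p-value = sum of Bin(13,0.5) probabilities at or below the observed probability = 0.581055.
Step 5: alpha = 0.1. fail to reject H0.

n_eff = 13, pos = 8, neg = 5, p = 0.581055, fail to reject H0.


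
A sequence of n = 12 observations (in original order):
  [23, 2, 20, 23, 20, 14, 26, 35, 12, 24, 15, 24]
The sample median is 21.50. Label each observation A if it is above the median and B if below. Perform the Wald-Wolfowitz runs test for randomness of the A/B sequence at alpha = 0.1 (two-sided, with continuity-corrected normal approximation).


Step 1: Compute median = 21.50; label A = above, B = below.
Labels in order: ABBABBAABABA  (n_A = 6, n_B = 6)
Step 2: Count runs R = 9.
Step 3: Under H0 (random ordering), E[R] = 2*n_A*n_B/(n_A+n_B) + 1 = 2*6*6/12 + 1 = 7.0000.
        Var[R] = 2*n_A*n_B*(2*n_A*n_B - n_A - n_B) / ((n_A+n_B)^2 * (n_A+n_B-1)) = 4320/1584 = 2.7273.
        SD[R] = 1.6514.
Step 4: Continuity-corrected z = (R - 0.5 - E[R]) / SD[R] = (9 - 0.5 - 7.0000) / 1.6514 = 0.9083.
Step 5: Two-sided p-value via normal approximation = 2*(1 - Phi(|z|)) = 0.363722.
Step 6: alpha = 0.1. fail to reject H0.

R = 9, z = 0.9083, p = 0.363722, fail to reject H0.


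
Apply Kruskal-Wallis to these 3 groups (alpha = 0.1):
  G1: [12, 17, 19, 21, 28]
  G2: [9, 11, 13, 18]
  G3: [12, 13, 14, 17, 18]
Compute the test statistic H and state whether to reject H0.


Step 1: Combine all N = 14 observations and assign midranks.
sorted (value, group, rank): (9,G2,1), (11,G2,2), (12,G1,3.5), (12,G3,3.5), (13,G2,5.5), (13,G3,5.5), (14,G3,7), (17,G1,8.5), (17,G3,8.5), (18,G2,10.5), (18,G3,10.5), (19,G1,12), (21,G1,13), (28,G1,14)
Step 2: Sum ranks within each group.
R_1 = 51 (n_1 = 5)
R_2 = 19 (n_2 = 4)
R_3 = 35 (n_3 = 5)
Step 3: H = 12/(N(N+1)) * sum(R_i^2/n_i) - 3(N+1)
     = 12/(14*15) * (51^2/5 + 19^2/4 + 35^2/5) - 3*15
     = 0.057143 * 855.45 - 45
     = 3.882857.
Step 4: Ties present; correction factor C = 1 - 24/(14^3 - 14) = 0.991209. Corrected H = 3.882857 / 0.991209 = 3.917295.
Step 5: Under H0, H ~ chi^2(2); p-value = 0.141049.
Step 6: alpha = 0.1. fail to reject H0.

H = 3.9173, df = 2, p = 0.141049, fail to reject H0.


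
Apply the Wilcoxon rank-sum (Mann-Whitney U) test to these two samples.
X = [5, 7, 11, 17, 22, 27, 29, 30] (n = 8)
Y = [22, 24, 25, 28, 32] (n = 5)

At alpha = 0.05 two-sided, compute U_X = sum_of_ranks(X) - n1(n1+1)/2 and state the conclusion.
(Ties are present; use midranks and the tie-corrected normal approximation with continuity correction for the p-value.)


Step 1: Combine and sort all 13 observations; assign midranks.
sorted (value, group): (5,X), (7,X), (11,X), (17,X), (22,X), (22,Y), (24,Y), (25,Y), (27,X), (28,Y), (29,X), (30,X), (32,Y)
ranks: 5->1, 7->2, 11->3, 17->4, 22->5.5, 22->5.5, 24->7, 25->8, 27->9, 28->10, 29->11, 30->12, 32->13
Step 2: Rank sum for X: R1 = 1 + 2 + 3 + 4 + 5.5 + 9 + 11 + 12 = 47.5.
Step 3: U_X = R1 - n1(n1+1)/2 = 47.5 - 8*9/2 = 47.5 - 36 = 11.5.
       U_Y = n1*n2 - U_X = 40 - 11.5 = 28.5.
Step 4: Ties are present, so use the tie-corrected normal approximation (with continuity correction) for the p-value.
Step 5: p-value = 0.240919; compare to alpha = 0.05. fail to reject H0.

U_X = 11.5, p = 0.240919, fail to reject H0 at alpha = 0.05.


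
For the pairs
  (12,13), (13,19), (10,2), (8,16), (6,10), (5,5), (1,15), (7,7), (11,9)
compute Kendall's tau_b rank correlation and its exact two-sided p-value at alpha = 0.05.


Step 1: Enumerate the 36 unordered pairs (i,j) with i<j and classify each by sign(x_j-x_i) * sign(y_j-y_i).
  (1,2):dx=+1,dy=+6->C; (1,3):dx=-2,dy=-11->C; (1,4):dx=-4,dy=+3->D; (1,5):dx=-6,dy=-3->C
  (1,6):dx=-7,dy=-8->C; (1,7):dx=-11,dy=+2->D; (1,8):dx=-5,dy=-6->C; (1,9):dx=-1,dy=-4->C
  (2,3):dx=-3,dy=-17->C; (2,4):dx=-5,dy=-3->C; (2,5):dx=-7,dy=-9->C; (2,6):dx=-8,dy=-14->C
  (2,7):dx=-12,dy=-4->C; (2,8):dx=-6,dy=-12->C; (2,9):dx=-2,dy=-10->C; (3,4):dx=-2,dy=+14->D
  (3,5):dx=-4,dy=+8->D; (3,6):dx=-5,dy=+3->D; (3,7):dx=-9,dy=+13->D; (3,8):dx=-3,dy=+5->D
  (3,9):dx=+1,dy=+7->C; (4,5):dx=-2,dy=-6->C; (4,6):dx=-3,dy=-11->C; (4,7):dx=-7,dy=-1->C
  (4,8):dx=-1,dy=-9->C; (4,9):dx=+3,dy=-7->D; (5,6):dx=-1,dy=-5->C; (5,7):dx=-5,dy=+5->D
  (5,8):dx=+1,dy=-3->D; (5,9):dx=+5,dy=-1->D; (6,7):dx=-4,dy=+10->D; (6,8):dx=+2,dy=+2->C
  (6,9):dx=+6,dy=+4->C; (7,8):dx=+6,dy=-8->D; (7,9):dx=+10,dy=-6->D; (8,9):dx=+4,dy=+2->C
Step 2: C = 22, D = 14, total pairs = 36.
Step 3: tau = (C - D)/(n(n-1)/2) = (22 - 14)/36 = 0.222222.
Step 4: Exact two-sided p-value (enumerate n! = 362880 permutations of y under H0): p = 0.476709.
Step 5: alpha = 0.05. fail to reject H0.

tau_b = 0.2222 (C=22, D=14), p = 0.476709, fail to reject H0.


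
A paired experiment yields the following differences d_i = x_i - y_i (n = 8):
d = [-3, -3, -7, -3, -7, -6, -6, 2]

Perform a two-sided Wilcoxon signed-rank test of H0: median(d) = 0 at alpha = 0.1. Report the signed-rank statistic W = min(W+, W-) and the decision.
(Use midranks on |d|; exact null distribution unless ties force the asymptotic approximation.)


Step 1: Drop any zero differences (none here) and take |d_i|.
|d| = [3, 3, 7, 3, 7, 6, 6, 2]
Step 2: Midrank |d_i| (ties get averaged ranks).
ranks: |3|->3, |3|->3, |7|->7.5, |3|->3, |7|->7.5, |6|->5.5, |6|->5.5, |2|->1
Step 3: Attach original signs; sum ranks with positive sign and with negative sign.
W+ = 1 = 1
W- = 3 + 3 + 7.5 + 3 + 7.5 + 5.5 + 5.5 = 35
(Check: W+ + W- = 36 should equal n(n+1)/2 = 36.)
Step 4: Test statistic W = min(W+, W-) = 1.
Step 5: Ties in |d|, so use the tie-corrected normal approximation.
        E[W] = n(n+1)/4 = 8*9/4 = 18.
        Tie groups: |d|=3 (t=3), |d|=6 (t=2), |d|=7 (t=2); sum(t^3 - t) = 36.
        Var[W] = n(n+1)(2n+1)/24 - sum(t^3-t)/48 = 1224/24 - 36/48 = 50.25.
        z = (W - E[W]) / sqrt(Var[W]) = (1 - 18) / 7.0887 = -2.3982.
        Two-sided p = 2*Phi(z) = 0.016477.
Step 6: alpha = 0.1. reject H0.

W+ = 1, W- = 35, W = min = 1, p = 0.016477, reject H0.


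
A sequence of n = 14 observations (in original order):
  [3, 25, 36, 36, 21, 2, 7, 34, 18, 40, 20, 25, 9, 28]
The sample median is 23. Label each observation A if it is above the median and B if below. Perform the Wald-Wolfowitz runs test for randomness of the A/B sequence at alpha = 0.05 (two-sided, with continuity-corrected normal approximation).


Step 1: Compute median = 23; label A = above, B = below.
Labels in order: BAAABBBABABABA  (n_A = 7, n_B = 7)
Step 2: Count runs R = 10.
Step 3: Under H0 (random ordering), E[R] = 2*n_A*n_B/(n_A+n_B) + 1 = 2*7*7/14 + 1 = 8.0000.
        Var[R] = 2*n_A*n_B*(2*n_A*n_B - n_A - n_B) / ((n_A+n_B)^2 * (n_A+n_B-1)) = 8232/2548 = 3.2308.
        SD[R] = 1.7974.
Step 4: Continuity-corrected z = (R - 0.5 - E[R]) / SD[R] = (10 - 0.5 - 8.0000) / 1.7974 = 0.8345.
Step 5: Two-sided p-value via normal approximation = 2*(1 - Phi(|z|)) = 0.403986.
Step 6: alpha = 0.05. fail to reject H0.

R = 10, z = 0.8345, p = 0.403986, fail to reject H0.


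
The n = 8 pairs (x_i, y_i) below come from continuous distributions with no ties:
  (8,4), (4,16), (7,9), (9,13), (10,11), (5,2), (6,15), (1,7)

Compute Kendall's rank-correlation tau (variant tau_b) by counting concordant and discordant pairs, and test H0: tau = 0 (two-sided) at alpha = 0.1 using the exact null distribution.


Step 1: Enumerate the 28 unordered pairs (i,j) with i<j and classify each by sign(x_j-x_i) * sign(y_j-y_i).
  (1,2):dx=-4,dy=+12->D; (1,3):dx=-1,dy=+5->D; (1,4):dx=+1,dy=+9->C; (1,5):dx=+2,dy=+7->C
  (1,6):dx=-3,dy=-2->C; (1,7):dx=-2,dy=+11->D; (1,8):dx=-7,dy=+3->D; (2,3):dx=+3,dy=-7->D
  (2,4):dx=+5,dy=-3->D; (2,5):dx=+6,dy=-5->D; (2,6):dx=+1,dy=-14->D; (2,7):dx=+2,dy=-1->D
  (2,8):dx=-3,dy=-9->C; (3,4):dx=+2,dy=+4->C; (3,5):dx=+3,dy=+2->C; (3,6):dx=-2,dy=-7->C
  (3,7):dx=-1,dy=+6->D; (3,8):dx=-6,dy=-2->C; (4,5):dx=+1,dy=-2->D; (4,6):dx=-4,dy=-11->C
  (4,7):dx=-3,dy=+2->D; (4,8):dx=-8,dy=-6->C; (5,6):dx=-5,dy=-9->C; (5,7):dx=-4,dy=+4->D
  (5,8):dx=-9,dy=-4->C; (6,7):dx=+1,dy=+13->C; (6,8):dx=-4,dy=+5->D; (7,8):dx=-5,dy=-8->C
Step 2: C = 14, D = 14, total pairs = 28.
Step 3: tau = (C - D)/(n(n-1)/2) = (14 - 14)/28 = 0.000000.
Step 4: Exact two-sided p-value (enumerate n! = 40320 permutations of y under H0): p = 1.000000.
Step 5: alpha = 0.1. fail to reject H0.

tau_b = 0.0000 (C=14, D=14), p = 1.000000, fail to reject H0.


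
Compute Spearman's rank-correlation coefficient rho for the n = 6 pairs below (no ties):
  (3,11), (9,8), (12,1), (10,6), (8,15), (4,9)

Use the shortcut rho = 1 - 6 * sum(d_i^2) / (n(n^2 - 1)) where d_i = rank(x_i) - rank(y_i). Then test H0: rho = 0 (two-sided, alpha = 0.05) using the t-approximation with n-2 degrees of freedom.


Step 1: Rank x and y separately (midranks; no ties here).
rank(x): 3->1, 9->4, 12->6, 10->5, 8->3, 4->2
rank(y): 11->5, 8->3, 1->1, 6->2, 15->6, 9->4
Step 2: d_i = R_x(i) - R_y(i); compute d_i^2.
  (1-5)^2=16, (4-3)^2=1, (6-1)^2=25, (5-2)^2=9, (3-6)^2=9, (2-4)^2=4
sum(d^2) = 64.
Step 3: rho = 1 - 6*64 / (6*(6^2 - 1)) = 1 - 384/210 = -0.828571.
Step 4: Under H0, t = rho * sqrt((n-2)/(1-rho^2)) = -2.9598 ~ t(4).
Step 5: Two-sided p-value from the t-distribution with 4 df = 0.041563.
Step 6: alpha = 0.05. reject H0.

rho = -0.8286, p = 0.041563, reject H0 at alpha = 0.05.


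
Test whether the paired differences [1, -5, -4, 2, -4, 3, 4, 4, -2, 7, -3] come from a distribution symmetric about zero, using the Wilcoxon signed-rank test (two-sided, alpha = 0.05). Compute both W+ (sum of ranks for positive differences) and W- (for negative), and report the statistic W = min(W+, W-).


Step 1: Drop any zero differences (none here) and take |d_i|.
|d| = [1, 5, 4, 2, 4, 3, 4, 4, 2, 7, 3]
Step 2: Midrank |d_i| (ties get averaged ranks).
ranks: |1|->1, |5|->10, |4|->7.5, |2|->2.5, |4|->7.5, |3|->4.5, |4|->7.5, |4|->7.5, |2|->2.5, |7|->11, |3|->4.5
Step 3: Attach original signs; sum ranks with positive sign and with negative sign.
W+ = 1 + 2.5 + 4.5 + 7.5 + 7.5 + 11 = 34
W- = 10 + 7.5 + 7.5 + 2.5 + 4.5 = 32
(Check: W+ + W- = 66 should equal n(n+1)/2 = 66.)
Step 4: Test statistic W = min(W+, W-) = 32.
Step 5: Ties in |d|, so use the tie-corrected normal approximation.
        E[W] = n(n+1)/4 = 11*12/4 = 33.
        Tie groups: |d|=2 (t=2), |d|=3 (t=2), |d|=4 (t=4); sum(t^3 - t) = 72.
        Var[W] = n(n+1)(2n+1)/24 - sum(t^3-t)/48 = 3036/24 - 72/48 = 125.
        z = (W - E[W]) / sqrt(Var[W]) = (32 - 33) / 11.1803 = -0.0894.
        Two-sided p = 2*Phi(z) = 0.928730.
Step 6: alpha = 0.05. fail to reject H0.

W+ = 34, W- = 32, W = min = 32, p = 0.928730, fail to reject H0.


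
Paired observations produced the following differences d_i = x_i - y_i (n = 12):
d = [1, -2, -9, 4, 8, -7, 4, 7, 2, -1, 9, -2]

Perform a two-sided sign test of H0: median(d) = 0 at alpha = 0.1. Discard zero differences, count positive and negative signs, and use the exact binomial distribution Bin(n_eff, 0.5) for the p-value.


Step 1: Discard zero differences. Original n = 12; n_eff = number of nonzero differences = 12.
Nonzero differences (with sign): +1, -2, -9, +4, +8, -7, +4, +7, +2, -1, +9, -2
Step 2: Count signs: positive = 7, negative = 5.
Step 3: Under H0: P(positive) = 0.5, so the number of positives S ~ Bin(12, 0.5).
Step 4: Two-sided exact p-value = sum of Bin(12,0.5) probabilities at or below the observed probability = 0.774414.
Step 5: alpha = 0.1. fail to reject H0.

n_eff = 12, pos = 7, neg = 5, p = 0.774414, fail to reject H0.


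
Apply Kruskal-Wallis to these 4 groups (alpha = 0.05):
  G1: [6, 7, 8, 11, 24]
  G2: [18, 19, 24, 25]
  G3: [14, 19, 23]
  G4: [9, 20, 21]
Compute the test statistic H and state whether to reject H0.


Step 1: Combine all N = 15 observations and assign midranks.
sorted (value, group, rank): (6,G1,1), (7,G1,2), (8,G1,3), (9,G4,4), (11,G1,5), (14,G3,6), (18,G2,7), (19,G2,8.5), (19,G3,8.5), (20,G4,10), (21,G4,11), (23,G3,12), (24,G1,13.5), (24,G2,13.5), (25,G2,15)
Step 2: Sum ranks within each group.
R_1 = 24.5 (n_1 = 5)
R_2 = 44 (n_2 = 4)
R_3 = 26.5 (n_3 = 3)
R_4 = 25 (n_4 = 3)
Step 3: H = 12/(N(N+1)) * sum(R_i^2/n_i) - 3(N+1)
     = 12/(15*16) * (24.5^2/5 + 44^2/4 + 26.5^2/3 + 25^2/3) - 3*16
     = 0.050000 * 1046.47 - 48
     = 4.323333.
Step 4: Ties present; correction factor C = 1 - 12/(15^3 - 15) = 0.996429. Corrected H = 4.323333 / 0.996429 = 4.338829.
Step 5: Under H0, H ~ chi^2(3); p-value = 0.227125.
Step 6: alpha = 0.05. fail to reject H0.

H = 4.3388, df = 3, p = 0.227125, fail to reject H0.


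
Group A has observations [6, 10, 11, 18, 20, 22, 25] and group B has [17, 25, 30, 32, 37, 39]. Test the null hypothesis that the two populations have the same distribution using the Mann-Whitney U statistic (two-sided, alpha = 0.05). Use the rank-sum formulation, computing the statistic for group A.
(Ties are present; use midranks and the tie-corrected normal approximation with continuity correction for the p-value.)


Step 1: Combine and sort all 13 observations; assign midranks.
sorted (value, group): (6,X), (10,X), (11,X), (17,Y), (18,X), (20,X), (22,X), (25,X), (25,Y), (30,Y), (32,Y), (37,Y), (39,Y)
ranks: 6->1, 10->2, 11->3, 17->4, 18->5, 20->6, 22->7, 25->8.5, 25->8.5, 30->10, 32->11, 37->12, 39->13
Step 2: Rank sum for X: R1 = 1 + 2 + 3 + 5 + 6 + 7 + 8.5 = 32.5.
Step 3: U_X = R1 - n1(n1+1)/2 = 32.5 - 7*8/2 = 32.5 - 28 = 4.5.
       U_Y = n1*n2 - U_X = 42 - 4.5 = 37.5.
Step 4: Ties are present, so use the tie-corrected normal approximation (with continuity correction) for the p-value.
Step 5: p-value = 0.022087; compare to alpha = 0.05. reject H0.

U_X = 4.5, p = 0.022087, reject H0 at alpha = 0.05.


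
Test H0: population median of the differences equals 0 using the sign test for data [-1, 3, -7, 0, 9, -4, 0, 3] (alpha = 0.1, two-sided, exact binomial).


Step 1: Discard zero differences. Original n = 8; n_eff = number of nonzero differences = 6.
Nonzero differences (with sign): -1, +3, -7, +9, -4, +3
Step 2: Count signs: positive = 3, negative = 3.
Step 3: Under H0: P(positive) = 0.5, so the number of positives S ~ Bin(6, 0.5).
Step 4: Two-sided exact p-value = sum of Bin(6,0.5) probabilities at or below the observed probability = 1.000000.
Step 5: alpha = 0.1. fail to reject H0.

n_eff = 6, pos = 3, neg = 3, p = 1.000000, fail to reject H0.


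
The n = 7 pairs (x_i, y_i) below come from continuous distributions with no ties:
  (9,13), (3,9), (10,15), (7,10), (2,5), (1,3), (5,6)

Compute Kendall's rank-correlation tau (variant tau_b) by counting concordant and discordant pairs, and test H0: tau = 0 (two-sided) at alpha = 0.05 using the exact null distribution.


Step 1: Enumerate the 21 unordered pairs (i,j) with i<j and classify each by sign(x_j-x_i) * sign(y_j-y_i).
  (1,2):dx=-6,dy=-4->C; (1,3):dx=+1,dy=+2->C; (1,4):dx=-2,dy=-3->C; (1,5):dx=-7,dy=-8->C
  (1,6):dx=-8,dy=-10->C; (1,7):dx=-4,dy=-7->C; (2,3):dx=+7,dy=+6->C; (2,4):dx=+4,dy=+1->C
  (2,5):dx=-1,dy=-4->C; (2,6):dx=-2,dy=-6->C; (2,7):dx=+2,dy=-3->D; (3,4):dx=-3,dy=-5->C
  (3,5):dx=-8,dy=-10->C; (3,6):dx=-9,dy=-12->C; (3,7):dx=-5,dy=-9->C; (4,5):dx=-5,dy=-5->C
  (4,6):dx=-6,dy=-7->C; (4,7):dx=-2,dy=-4->C; (5,6):dx=-1,dy=-2->C; (5,7):dx=+3,dy=+1->C
  (6,7):dx=+4,dy=+3->C
Step 2: C = 20, D = 1, total pairs = 21.
Step 3: tau = (C - D)/(n(n-1)/2) = (20 - 1)/21 = 0.904762.
Step 4: Exact two-sided p-value (enumerate n! = 5040 permutations of y under H0): p = 0.002778.
Step 5: alpha = 0.05. reject H0.

tau_b = 0.9048 (C=20, D=1), p = 0.002778, reject H0.


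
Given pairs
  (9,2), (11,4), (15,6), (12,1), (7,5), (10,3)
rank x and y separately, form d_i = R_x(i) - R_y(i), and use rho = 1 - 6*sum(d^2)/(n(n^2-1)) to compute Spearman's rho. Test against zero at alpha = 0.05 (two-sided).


Step 1: Rank x and y separately (midranks; no ties here).
rank(x): 9->2, 11->4, 15->6, 12->5, 7->1, 10->3
rank(y): 2->2, 4->4, 6->6, 1->1, 5->5, 3->3
Step 2: d_i = R_x(i) - R_y(i); compute d_i^2.
  (2-2)^2=0, (4-4)^2=0, (6-6)^2=0, (5-1)^2=16, (1-5)^2=16, (3-3)^2=0
sum(d^2) = 32.
Step 3: rho = 1 - 6*32 / (6*(6^2 - 1)) = 1 - 192/210 = 0.085714.
Step 4: Under H0, t = rho * sqrt((n-2)/(1-rho^2)) = 0.1721 ~ t(4).
Step 5: Two-sided p-value from the t-distribution with 4 df = 0.871743.
Step 6: alpha = 0.05. fail to reject H0.

rho = 0.0857, p = 0.871743, fail to reject H0 at alpha = 0.05.


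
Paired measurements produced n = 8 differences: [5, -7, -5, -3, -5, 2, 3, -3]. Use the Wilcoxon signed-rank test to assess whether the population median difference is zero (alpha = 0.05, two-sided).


Step 1: Drop any zero differences (none here) and take |d_i|.
|d| = [5, 7, 5, 3, 5, 2, 3, 3]
Step 2: Midrank |d_i| (ties get averaged ranks).
ranks: |5|->6, |7|->8, |5|->6, |3|->3, |5|->6, |2|->1, |3|->3, |3|->3
Step 3: Attach original signs; sum ranks with positive sign and with negative sign.
W+ = 6 + 1 + 3 = 10
W- = 8 + 6 + 3 + 6 + 3 = 26
(Check: W+ + W- = 36 should equal n(n+1)/2 = 36.)
Step 4: Test statistic W = min(W+, W-) = 10.
Step 5: Ties in |d|, so use the tie-corrected normal approximation.
        E[W] = n(n+1)/4 = 8*9/4 = 18.
        Tie groups: |d|=3 (t=3), |d|=5 (t=3); sum(t^3 - t) = 48.
        Var[W] = n(n+1)(2n+1)/24 - sum(t^3-t)/48 = 1224/24 - 48/48 = 50.
        z = (W - E[W]) / sqrt(Var[W]) = (10 - 18) / 7.0711 = -1.1314.
        Two-sided p = 2*Phi(z) = 0.257899.
Step 6: alpha = 0.05. fail to reject H0.

W+ = 10, W- = 26, W = min = 10, p = 0.257899, fail to reject H0.


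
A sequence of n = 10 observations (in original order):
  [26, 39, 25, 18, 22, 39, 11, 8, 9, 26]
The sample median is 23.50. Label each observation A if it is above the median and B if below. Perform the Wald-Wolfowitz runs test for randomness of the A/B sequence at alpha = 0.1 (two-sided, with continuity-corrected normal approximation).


Step 1: Compute median = 23.50; label A = above, B = below.
Labels in order: AAABBABBBA  (n_A = 5, n_B = 5)
Step 2: Count runs R = 5.
Step 3: Under H0 (random ordering), E[R] = 2*n_A*n_B/(n_A+n_B) + 1 = 2*5*5/10 + 1 = 6.0000.
        Var[R] = 2*n_A*n_B*(2*n_A*n_B - n_A - n_B) / ((n_A+n_B)^2 * (n_A+n_B-1)) = 2000/900 = 2.2222.
        SD[R] = 1.4907.
Step 4: Continuity-corrected z = (R + 0.5 - E[R]) / SD[R] = (5 + 0.5 - 6.0000) / 1.4907 = -0.3354.
Step 5: Two-sided p-value via normal approximation = 2*(1 - Phi(|z|)) = 0.737316.
Step 6: alpha = 0.1. fail to reject H0.

R = 5, z = -0.3354, p = 0.737316, fail to reject H0.


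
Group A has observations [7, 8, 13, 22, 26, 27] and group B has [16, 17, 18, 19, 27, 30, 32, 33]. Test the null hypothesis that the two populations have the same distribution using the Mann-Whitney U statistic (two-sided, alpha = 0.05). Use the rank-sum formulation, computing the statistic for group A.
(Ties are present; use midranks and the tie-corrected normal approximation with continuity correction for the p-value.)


Step 1: Combine and sort all 14 observations; assign midranks.
sorted (value, group): (7,X), (8,X), (13,X), (16,Y), (17,Y), (18,Y), (19,Y), (22,X), (26,X), (27,X), (27,Y), (30,Y), (32,Y), (33,Y)
ranks: 7->1, 8->2, 13->3, 16->4, 17->5, 18->6, 19->7, 22->8, 26->9, 27->10.5, 27->10.5, 30->12, 32->13, 33->14
Step 2: Rank sum for X: R1 = 1 + 2 + 3 + 8 + 9 + 10.5 = 33.5.
Step 3: U_X = R1 - n1(n1+1)/2 = 33.5 - 6*7/2 = 33.5 - 21 = 12.5.
       U_Y = n1*n2 - U_X = 48 - 12.5 = 35.5.
Step 4: Ties are present, so use the tie-corrected normal approximation (with continuity correction) for the p-value.
Step 5: p-value = 0.155126; compare to alpha = 0.05. fail to reject H0.

U_X = 12.5, p = 0.155126, fail to reject H0 at alpha = 0.05.


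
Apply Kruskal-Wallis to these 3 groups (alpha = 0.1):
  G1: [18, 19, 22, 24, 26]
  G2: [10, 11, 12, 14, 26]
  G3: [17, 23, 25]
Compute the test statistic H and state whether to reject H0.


Step 1: Combine all N = 13 observations and assign midranks.
sorted (value, group, rank): (10,G2,1), (11,G2,2), (12,G2,3), (14,G2,4), (17,G3,5), (18,G1,6), (19,G1,7), (22,G1,8), (23,G3,9), (24,G1,10), (25,G3,11), (26,G1,12.5), (26,G2,12.5)
Step 2: Sum ranks within each group.
R_1 = 43.5 (n_1 = 5)
R_2 = 22.5 (n_2 = 5)
R_3 = 25 (n_3 = 3)
Step 3: H = 12/(N(N+1)) * sum(R_i^2/n_i) - 3(N+1)
     = 12/(13*14) * (43.5^2/5 + 22.5^2/5 + 25^2/3) - 3*14
     = 0.065934 * 688.033 - 42
     = 3.364835.
Step 4: Ties present; correction factor C = 1 - 6/(13^3 - 13) = 0.997253. Corrected H = 3.364835 / 0.997253 = 3.374105.
Step 5: Under H0, H ~ chi^2(2); p-value = 0.185064.
Step 6: alpha = 0.1. fail to reject H0.

H = 3.3741, df = 2, p = 0.185064, fail to reject H0.


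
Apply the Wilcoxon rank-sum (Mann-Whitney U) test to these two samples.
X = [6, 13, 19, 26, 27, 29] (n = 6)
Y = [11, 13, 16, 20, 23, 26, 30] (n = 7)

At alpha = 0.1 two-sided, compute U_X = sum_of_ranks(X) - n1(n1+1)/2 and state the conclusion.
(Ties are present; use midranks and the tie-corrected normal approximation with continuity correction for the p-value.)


Step 1: Combine and sort all 13 observations; assign midranks.
sorted (value, group): (6,X), (11,Y), (13,X), (13,Y), (16,Y), (19,X), (20,Y), (23,Y), (26,X), (26,Y), (27,X), (29,X), (30,Y)
ranks: 6->1, 11->2, 13->3.5, 13->3.5, 16->5, 19->6, 20->7, 23->8, 26->9.5, 26->9.5, 27->11, 29->12, 30->13
Step 2: Rank sum for X: R1 = 1 + 3.5 + 6 + 9.5 + 11 + 12 = 43.
Step 3: U_X = R1 - n1(n1+1)/2 = 43 - 6*7/2 = 43 - 21 = 22.
       U_Y = n1*n2 - U_X = 42 - 22 = 20.
Step 4: Ties are present, so use the tie-corrected normal approximation (with continuity correction) for the p-value.
Step 5: p-value = 0.942900; compare to alpha = 0.1. fail to reject H0.

U_X = 22, p = 0.942900, fail to reject H0 at alpha = 0.1.


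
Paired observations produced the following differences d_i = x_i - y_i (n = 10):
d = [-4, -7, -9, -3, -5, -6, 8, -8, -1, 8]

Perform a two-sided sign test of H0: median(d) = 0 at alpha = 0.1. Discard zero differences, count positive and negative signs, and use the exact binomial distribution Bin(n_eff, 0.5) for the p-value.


Step 1: Discard zero differences. Original n = 10; n_eff = number of nonzero differences = 10.
Nonzero differences (with sign): -4, -7, -9, -3, -5, -6, +8, -8, -1, +8
Step 2: Count signs: positive = 2, negative = 8.
Step 3: Under H0: P(positive) = 0.5, so the number of positives S ~ Bin(10, 0.5).
Step 4: Two-sided exact p-value = sum of Bin(10,0.5) probabilities at or below the observed probability = 0.109375.
Step 5: alpha = 0.1. fail to reject H0.

n_eff = 10, pos = 2, neg = 8, p = 0.109375, fail to reject H0.


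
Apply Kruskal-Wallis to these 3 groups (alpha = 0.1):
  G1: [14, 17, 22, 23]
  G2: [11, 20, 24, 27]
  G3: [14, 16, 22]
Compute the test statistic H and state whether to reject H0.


Step 1: Combine all N = 11 observations and assign midranks.
sorted (value, group, rank): (11,G2,1), (14,G1,2.5), (14,G3,2.5), (16,G3,4), (17,G1,5), (20,G2,6), (22,G1,7.5), (22,G3,7.5), (23,G1,9), (24,G2,10), (27,G2,11)
Step 2: Sum ranks within each group.
R_1 = 24 (n_1 = 4)
R_2 = 28 (n_2 = 4)
R_3 = 14 (n_3 = 3)
Step 3: H = 12/(N(N+1)) * sum(R_i^2/n_i) - 3(N+1)
     = 12/(11*12) * (24^2/4 + 28^2/4 + 14^2/3) - 3*12
     = 0.090909 * 405.333 - 36
     = 0.848485.
Step 4: Ties present; correction factor C = 1 - 12/(11^3 - 11) = 0.990909. Corrected H = 0.848485 / 0.990909 = 0.856269.
Step 5: Under H0, H ~ chi^2(2); p-value = 0.651724.
Step 6: alpha = 0.1. fail to reject H0.

H = 0.8563, df = 2, p = 0.651724, fail to reject H0.


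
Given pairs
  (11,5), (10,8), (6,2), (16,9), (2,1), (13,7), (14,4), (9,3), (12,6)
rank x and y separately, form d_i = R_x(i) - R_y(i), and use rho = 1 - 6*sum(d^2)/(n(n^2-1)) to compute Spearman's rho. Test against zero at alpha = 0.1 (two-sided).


Step 1: Rank x and y separately (midranks; no ties here).
rank(x): 11->5, 10->4, 6->2, 16->9, 2->1, 13->7, 14->8, 9->3, 12->6
rank(y): 5->5, 8->8, 2->2, 9->9, 1->1, 7->7, 4->4, 3->3, 6->6
Step 2: d_i = R_x(i) - R_y(i); compute d_i^2.
  (5-5)^2=0, (4-8)^2=16, (2-2)^2=0, (9-9)^2=0, (1-1)^2=0, (7-7)^2=0, (8-4)^2=16, (3-3)^2=0, (6-6)^2=0
sum(d^2) = 32.
Step 3: rho = 1 - 6*32 / (9*(9^2 - 1)) = 1 - 192/720 = 0.733333.
Step 4: Under H0, t = rho * sqrt((n-2)/(1-rho^2)) = 2.8538 ~ t(7).
Step 5: Two-sided p-value from the t-distribution with 7 df = 0.024554.
Step 6: alpha = 0.1. reject H0.

rho = 0.7333, p = 0.024554, reject H0 at alpha = 0.1.


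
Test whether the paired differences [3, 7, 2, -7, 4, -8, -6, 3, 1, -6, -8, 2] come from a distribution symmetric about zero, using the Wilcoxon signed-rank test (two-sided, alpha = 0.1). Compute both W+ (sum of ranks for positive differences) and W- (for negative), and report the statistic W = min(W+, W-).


Step 1: Drop any zero differences (none here) and take |d_i|.
|d| = [3, 7, 2, 7, 4, 8, 6, 3, 1, 6, 8, 2]
Step 2: Midrank |d_i| (ties get averaged ranks).
ranks: |3|->4.5, |7|->9.5, |2|->2.5, |7|->9.5, |4|->6, |8|->11.5, |6|->7.5, |3|->4.5, |1|->1, |6|->7.5, |8|->11.5, |2|->2.5
Step 3: Attach original signs; sum ranks with positive sign and with negative sign.
W+ = 4.5 + 9.5 + 2.5 + 6 + 4.5 + 1 + 2.5 = 30.5
W- = 9.5 + 11.5 + 7.5 + 7.5 + 11.5 = 47.5
(Check: W+ + W- = 78 should equal n(n+1)/2 = 78.)
Step 4: Test statistic W = min(W+, W-) = 30.5.
Step 5: Ties in |d|, so use the tie-corrected normal approximation.
        E[W] = n(n+1)/4 = 12*13/4 = 39.
        Tie groups: |d|=2 (t=2), |d|=3 (t=2), |d|=6 (t=2), |d|=7 (t=2), |d|=8 (t=2); sum(t^3 - t) = 30.
        Var[W] = n(n+1)(2n+1)/24 - sum(t^3-t)/48 = 3900/24 - 30/48 = 161.875.
        z = (W - E[W]) / sqrt(Var[W]) = (30.5 - 39) / 12.7230 = -0.6681.
        Two-sided p = 2*Phi(z) = 0.504082.
Step 6: alpha = 0.1. fail to reject H0.

W+ = 30.5, W- = 47.5, W = min = 30.5, p = 0.504082, fail to reject H0.


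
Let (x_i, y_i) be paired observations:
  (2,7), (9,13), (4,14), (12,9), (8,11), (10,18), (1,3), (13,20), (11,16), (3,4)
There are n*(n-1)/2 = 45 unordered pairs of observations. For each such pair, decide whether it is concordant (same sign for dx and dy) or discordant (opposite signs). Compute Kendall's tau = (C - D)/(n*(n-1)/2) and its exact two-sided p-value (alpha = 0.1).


Step 1: Enumerate the 45 unordered pairs (i,j) with i<j and classify each by sign(x_j-x_i) * sign(y_j-y_i).
  (1,2):dx=+7,dy=+6->C; (1,3):dx=+2,dy=+7->C; (1,4):dx=+10,dy=+2->C; (1,5):dx=+6,dy=+4->C
  (1,6):dx=+8,dy=+11->C; (1,7):dx=-1,dy=-4->C; (1,8):dx=+11,dy=+13->C; (1,9):dx=+9,dy=+9->C
  (1,10):dx=+1,dy=-3->D; (2,3):dx=-5,dy=+1->D; (2,4):dx=+3,dy=-4->D; (2,5):dx=-1,dy=-2->C
  (2,6):dx=+1,dy=+5->C; (2,7):dx=-8,dy=-10->C; (2,8):dx=+4,dy=+7->C; (2,9):dx=+2,dy=+3->C
  (2,10):dx=-6,dy=-9->C; (3,4):dx=+8,dy=-5->D; (3,5):dx=+4,dy=-3->D; (3,6):dx=+6,dy=+4->C
  (3,7):dx=-3,dy=-11->C; (3,8):dx=+9,dy=+6->C; (3,9):dx=+7,dy=+2->C; (3,10):dx=-1,dy=-10->C
  (4,5):dx=-4,dy=+2->D; (4,6):dx=-2,dy=+9->D; (4,7):dx=-11,dy=-6->C; (4,8):dx=+1,dy=+11->C
  (4,9):dx=-1,dy=+7->D; (4,10):dx=-9,dy=-5->C; (5,6):dx=+2,dy=+7->C; (5,7):dx=-7,dy=-8->C
  (5,8):dx=+5,dy=+9->C; (5,9):dx=+3,dy=+5->C; (5,10):dx=-5,dy=-7->C; (6,7):dx=-9,dy=-15->C
  (6,8):dx=+3,dy=+2->C; (6,9):dx=+1,dy=-2->D; (6,10):dx=-7,dy=-14->C; (7,8):dx=+12,dy=+17->C
  (7,9):dx=+10,dy=+13->C; (7,10):dx=+2,dy=+1->C; (8,9):dx=-2,dy=-4->C; (8,10):dx=-10,dy=-16->C
  (9,10):dx=-8,dy=-12->C
Step 2: C = 36, D = 9, total pairs = 45.
Step 3: tau = (C - D)/(n(n-1)/2) = (36 - 9)/45 = 0.600000.
Step 4: Exact two-sided p-value (enumerate n! = 3628800 permutations of y under H0): p = 0.016666.
Step 5: alpha = 0.1. reject H0.

tau_b = 0.6000 (C=36, D=9), p = 0.016666, reject H0.
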